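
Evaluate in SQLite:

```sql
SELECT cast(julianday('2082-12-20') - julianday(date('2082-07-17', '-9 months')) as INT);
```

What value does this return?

429

Adding -9 months to 2082-07-17 gives 2081-10-17.
14 days remain in October 2081 after the 17th (31 − 17).
Full months from November 2081 through November 2082 contribute their day counts.
Then 20 days into December 2082.
Total: 14 + 30 + 31 + 31 + 28 + 31 + 30 + 31 + 30 + 31 + 31 + 30 + 31 + 30 + 20 = 429.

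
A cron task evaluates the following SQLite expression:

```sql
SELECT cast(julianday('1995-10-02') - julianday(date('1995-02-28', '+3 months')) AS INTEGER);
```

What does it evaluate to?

127

Adding +3 months to 1995-02-28 gives 1995-05-28.
3 days remain in May 1995 after the 28th (31 − 28).
June 1995: 30 days.
July 1995: 31 days.
August 1995: 31 days.
September 1995: 30 days.
Then 2 days into October 1995.
Total: 3 + 30 + 31 + 31 + 30 + 2 = 127.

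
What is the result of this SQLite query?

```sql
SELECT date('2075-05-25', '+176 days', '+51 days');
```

2076-01-07

Applying '+176 days' to 2075-05-25: counting 176 days forward gives 2075-11-17.
Applying '+51 days' to 2075-11-17: counting 51 days forward gives 2076-01-07.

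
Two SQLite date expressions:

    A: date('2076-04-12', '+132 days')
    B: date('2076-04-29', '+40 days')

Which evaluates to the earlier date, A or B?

B

A = 2076-08-22.
B = 2076-06-08.
B is earlier.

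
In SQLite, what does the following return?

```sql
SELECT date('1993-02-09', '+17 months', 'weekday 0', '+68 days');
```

Adding +17 months to 1993-02-09 gives 1994-07-09.
`weekday 0` advances to the next Sunday; 1994-07-09 is a Saturday, so it moves forward to 1994-07-10.
Applying '+68 days' to 1994-07-10: counting 68 days forward gives 1994-09-16.

1994-09-16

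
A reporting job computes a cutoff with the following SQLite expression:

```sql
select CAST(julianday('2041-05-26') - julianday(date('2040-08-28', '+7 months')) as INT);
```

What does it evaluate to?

59

Adding +7 months to 2040-08-28 gives 2041-03-28.
3 days remain in March 2041 after the 28th (31 − 28).
April 2041: 30 days.
Then 26 days into May 2041.
Total: 3 + 30 + 26 = 59.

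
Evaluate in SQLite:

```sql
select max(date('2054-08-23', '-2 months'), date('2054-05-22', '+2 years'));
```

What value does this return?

2056-05-22

date('2054-08-23', '-2 months') → 2054-06-23.
date('2054-05-22', '+2 years') → 2056-05-22.
Later of the two is 2056-05-22.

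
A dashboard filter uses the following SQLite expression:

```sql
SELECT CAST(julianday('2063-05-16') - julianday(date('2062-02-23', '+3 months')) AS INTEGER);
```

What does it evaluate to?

358

Adding +3 months to 2062-02-23 gives 2062-05-23.
8 days remain in May 2062 after the 23rd (31 − 23).
Full months from June 2062 through April 2063 contribute their day counts.
Then 16 days into May 2063.
Total: 8 + 30 + 31 + 31 + 30 + 31 + 30 + 31 + 31 + 28 + 31 + 30 + 16 = 358.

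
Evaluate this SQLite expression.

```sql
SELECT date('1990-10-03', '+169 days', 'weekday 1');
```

1991-03-25

Applying '+169 days' to 1990-10-03: counting 169 days forward gives 1991-03-21.
`weekday 1` advances to the next Monday; 1991-03-21 is a Thursday, so it moves forward to 1991-03-25.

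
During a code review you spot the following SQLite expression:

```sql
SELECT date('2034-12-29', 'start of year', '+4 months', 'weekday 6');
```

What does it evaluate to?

2034-05-06

`start of year` rewinds 2034-12-29 to 2034-01-01.
Adding +4 months to 2034-01-01 gives 2034-05-01.
`weekday 6` advances to the next Saturday; 2034-05-01 is a Monday, so it moves forward to 2034-05-06.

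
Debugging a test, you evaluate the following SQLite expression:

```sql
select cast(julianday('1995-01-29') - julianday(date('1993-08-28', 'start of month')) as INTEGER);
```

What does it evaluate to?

546

`start of month` rewinds 1993-08-28 to 1993-08-01.
30 days remain in August 1993 after the 1st (31 − 1).
Full months from September 1993 through December 1994 contribute their day counts.
Then 29 days into January 1995.
Total: 30 + 30 + 31 + 30 + 31 + 31 + 28 + 31 + 30 + 31 + 30 + 31 + 31 + 30 + 31 + 30 + 31 + 29 = 546.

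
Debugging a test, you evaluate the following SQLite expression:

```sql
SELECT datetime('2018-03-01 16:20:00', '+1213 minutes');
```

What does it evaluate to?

1213 minutes = 20h 13m; +1213 minutes from 2018-03-01 16:20:00 is 2018-03-02 12:33:00 (crosses midnight).

2018-03-02 12:33:00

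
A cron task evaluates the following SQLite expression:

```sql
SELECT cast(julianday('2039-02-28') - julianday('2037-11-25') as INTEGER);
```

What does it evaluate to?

460

5 days remain in November 2037 after the 25th (30 − 25).
Full months from December 2037 through January 2039 contribute their day counts.
Then 28 days into February 2039.
Total: 5 + 31 + 31 + 28 + 31 + 30 + 31 + 30 + 31 + 31 + 30 + 31 + 30 + 31 + 31 + 28 = 460.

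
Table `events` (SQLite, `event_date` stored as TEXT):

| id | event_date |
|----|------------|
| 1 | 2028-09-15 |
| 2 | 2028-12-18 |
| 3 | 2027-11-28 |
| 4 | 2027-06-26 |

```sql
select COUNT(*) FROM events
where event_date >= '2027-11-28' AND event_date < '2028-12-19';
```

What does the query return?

3

Rows in [2027-11-28, 2028-12-19): 2028-09-15, 2028-12-18, 2027-11-28 → 3 rows.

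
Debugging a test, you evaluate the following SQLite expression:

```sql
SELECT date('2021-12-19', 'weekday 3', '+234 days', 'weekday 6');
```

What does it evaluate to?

2022-08-13

`weekday 3` advances to the next Wednesday; 2021-12-19 is a Sunday, so it moves forward to 2021-12-22.
Applying '+234 days' to 2021-12-22: counting 234 days forward gives 2022-08-13.
`weekday 6` advances to the next Saturday; 2022-08-13 is already a Saturday, so it stays at 2022-08-13.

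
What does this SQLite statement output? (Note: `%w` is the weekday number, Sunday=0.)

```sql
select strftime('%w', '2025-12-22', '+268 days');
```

3

First apply '+268 days': 2025-12-22 → 2026-09-16.
2026-09-16 is a Wednesday; with Sunday=0 that is 3.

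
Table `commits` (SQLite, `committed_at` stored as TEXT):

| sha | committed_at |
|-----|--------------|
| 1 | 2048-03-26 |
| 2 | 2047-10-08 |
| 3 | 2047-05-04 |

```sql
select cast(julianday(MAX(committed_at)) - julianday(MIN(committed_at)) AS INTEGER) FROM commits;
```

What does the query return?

MIN = 2047-05-04, MAX = 2048-03-26.
27 days remain in May 2047 after the 4th (31 − 4).
Full months from June 2047 through February 2048 contribute their day counts.
Then 26 days into March 2048.
Total: 27 + 30 + 31 + 31 + 30 + 31 + 30 + 31 + 31 + 29 + 26 = 327.

327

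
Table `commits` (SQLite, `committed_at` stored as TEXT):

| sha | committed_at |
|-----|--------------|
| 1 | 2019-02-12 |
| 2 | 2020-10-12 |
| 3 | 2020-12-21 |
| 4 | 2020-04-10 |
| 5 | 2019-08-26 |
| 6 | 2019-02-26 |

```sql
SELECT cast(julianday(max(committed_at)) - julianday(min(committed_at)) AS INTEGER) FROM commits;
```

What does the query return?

MIN = 2019-02-12, MAX = 2020-12-21.
16 days remain in February 2019 after the 12th (28 − 12).
Full months from March 2019 through November 2020 contribute their day counts.
Then 21 days into December 2020.
Total: 16 + 31 + 30 + 31 + 30 + 31 + 31 + 30 + 31 + 30 + 31 + 31 + 29 + 31 + 30 + 31 + 30 + 31 + 31 + 30 + 31 + 30 + 21 = 678.

678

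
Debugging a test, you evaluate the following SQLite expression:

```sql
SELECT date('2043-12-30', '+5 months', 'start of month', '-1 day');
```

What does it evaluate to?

2044-04-30

Adding +5 months to 2043-12-30 gives 2044-05-30.
`start of month` rewinds 2044-05-30 to 2044-05-01.
Going back 1 day from 2044-05-01 reaches 2044-04-30 (last day of April, 30 days).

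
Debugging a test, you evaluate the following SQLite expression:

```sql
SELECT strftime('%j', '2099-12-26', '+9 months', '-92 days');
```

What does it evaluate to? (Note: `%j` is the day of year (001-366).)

177

First apply '+9 months', '-92 days': 2099-12-26 → 2100-06-26.
Day-of-year for 2100-06-26: days since 2100-01-01 inclusive = 177, zero-padded to 177.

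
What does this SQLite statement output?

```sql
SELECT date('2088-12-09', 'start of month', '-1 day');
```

`start of month` rewinds 2088-12-09 to 2088-12-01.
Going back 1 day from 2088-12-01 reaches 2088-11-30 (last day of November, 30 days).

2088-11-30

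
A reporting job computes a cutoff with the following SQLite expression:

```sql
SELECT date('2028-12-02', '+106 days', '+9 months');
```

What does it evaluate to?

2029-12-18

Applying '+106 days' to 2028-12-02: counting 106 days forward gives 2029-03-18.
Adding +9 months to 2029-03-18 gives 2029-12-18.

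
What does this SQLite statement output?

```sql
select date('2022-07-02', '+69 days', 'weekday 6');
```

2022-09-10

Applying '+69 days' to 2022-07-02: counting 69 days forward gives 2022-09-09.
`weekday 6` advances to the next Saturday; 2022-09-09 is a Friday, so it moves forward to 2022-09-10.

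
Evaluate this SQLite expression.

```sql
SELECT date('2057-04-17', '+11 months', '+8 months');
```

2058-11-17

Adding +11 months to 2057-04-17 gives 2058-03-17.
Adding +8 months to 2058-03-17 gives 2058-11-17.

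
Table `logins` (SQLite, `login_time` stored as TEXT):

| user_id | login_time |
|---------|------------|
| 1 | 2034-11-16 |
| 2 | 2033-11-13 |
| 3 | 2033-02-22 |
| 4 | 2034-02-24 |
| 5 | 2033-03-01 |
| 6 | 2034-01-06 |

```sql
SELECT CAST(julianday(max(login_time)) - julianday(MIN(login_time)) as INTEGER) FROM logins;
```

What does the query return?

632

MIN = 2033-02-22, MAX = 2034-11-16.
6 days remain in February 2033 after the 22nd (28 − 22).
Full months from March 2033 through October 2034 contribute their day counts.
Then 16 days into November 2034.
Total: 6 + 31 + 30 + 31 + 30 + 31 + 31 + 30 + 31 + 30 + 31 + 31 + 28 + 31 + 30 + 31 + 30 + 31 + 31 + 30 + 31 + 16 = 632.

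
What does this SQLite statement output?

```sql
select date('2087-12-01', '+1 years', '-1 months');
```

2088-11-01

Adding +1 year to 2087-12-01 gives 2088-12-01.
Adding -1 month to 2088-12-01 gives 2088-11-01.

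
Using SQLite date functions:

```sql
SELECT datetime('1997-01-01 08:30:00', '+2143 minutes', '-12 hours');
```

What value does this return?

2143 minutes = 35h 43m; +2143 minutes from 1997-01-01 08:30:00 is 1997-01-02 20:13:00 (crosses midnight).
-12 hours from 1997-01-02 20:13:00 is 1997-01-02 08:13:00.

1997-01-02 08:13:00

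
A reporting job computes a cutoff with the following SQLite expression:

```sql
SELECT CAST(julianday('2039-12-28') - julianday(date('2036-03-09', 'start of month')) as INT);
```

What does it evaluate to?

`start of month` rewinds 2036-03-09 to 2036-03-01.
30 days remain in March 2036 after the 1st (31 − 1).
Full months from April 2036 through November 2039 contribute their day counts.
Then 28 days into December 2039.
Total: 30 + 30 + 31 + 30 + 31 + 31 + 30 + 31 + 30 + 31 + 31 + 28 + 31 + 30 + 31 + 30 + 31 + 31 + 30 + 31 + 30 + 31 + 31 + 28 + 31 + 30 + 31 + 30 + 31 + 31 + 30 + 31 + 30 + 31 + 31 + 28 + 31 + 30 + 31 + 30 + 31 + 31 + 30 + 31 + 30 + 28 = 1397.

1397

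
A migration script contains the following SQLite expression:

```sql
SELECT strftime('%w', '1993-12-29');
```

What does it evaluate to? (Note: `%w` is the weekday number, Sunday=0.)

1993-12-29 is a Wednesday; with Sunday=0 that is 3.

3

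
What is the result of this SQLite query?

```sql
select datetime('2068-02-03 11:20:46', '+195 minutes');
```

2068-02-03 14:35:46

195 minutes = 3h 15m; +195 minutes from 2068-02-03 11:20:46 is 2068-02-03 14:35:46.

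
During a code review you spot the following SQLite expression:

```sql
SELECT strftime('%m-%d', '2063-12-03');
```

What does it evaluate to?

`%m-%d` extracts the month-day: 12-03.

12-03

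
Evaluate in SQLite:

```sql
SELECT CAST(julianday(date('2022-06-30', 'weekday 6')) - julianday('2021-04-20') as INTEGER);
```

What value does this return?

438

`weekday 6` advances to the next Saturday; 2022-06-30 is a Thursday, so it moves forward to 2022-07-02.
10 days remain in April 2021 after the 20th (30 − 20).
Full months from May 2021 through June 2022 contribute their day counts.
Then 2 days into July 2022.
Total: 10 + 31 + 30 + 31 + 31 + 30 + 31 + 30 + 31 + 31 + 28 + 31 + 30 + 31 + 30 + 2 = 438.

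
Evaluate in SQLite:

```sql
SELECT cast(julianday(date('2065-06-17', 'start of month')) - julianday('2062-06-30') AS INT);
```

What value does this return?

1067

`start of month` rewinds 2065-06-17 to 2065-06-01.
0 days remain in June 2062 after the 30th (30 − 30).
Full months from July 2062 through May 2065 contribute their day counts.
Then 1 day into June 2065.
Total: 0 + 31 + 31 + 30 + 31 + 30 + 31 + 31 + 28 + 31 + 30 + 31 + 30 + 31 + 31 + 30 + 31 + 30 + 31 + 31 + 29 + 31 + 30 + 31 + 30 + 31 + 31 + 30 + 31 + 30 + 31 + 31 + 28 + 31 + 30 + 31 + 1 = 1067.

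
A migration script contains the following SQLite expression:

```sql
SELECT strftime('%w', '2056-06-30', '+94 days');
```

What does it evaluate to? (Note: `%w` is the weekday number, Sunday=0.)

1

First apply '+94 days': 2056-06-30 → 2056-10-02.
2056-10-02 is a Monday; with Sunday=0 that is 1.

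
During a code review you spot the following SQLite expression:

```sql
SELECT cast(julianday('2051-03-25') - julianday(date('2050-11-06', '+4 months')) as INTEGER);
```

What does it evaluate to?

Adding +4 months to 2050-11-06 gives 2051-03-06.
Both dates are in March 2051: 25 − 6 = 19.

19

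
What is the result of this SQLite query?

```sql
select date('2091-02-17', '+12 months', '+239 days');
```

2092-10-13

Adding +12 months to 2091-02-17 gives 2092-02-17.
Applying '+239 days' to 2092-02-17: counting 239 days forward gives 2092-10-13.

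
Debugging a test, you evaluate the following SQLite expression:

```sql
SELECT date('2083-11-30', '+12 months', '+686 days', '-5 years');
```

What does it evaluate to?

Adding +12 months to 2083-11-30 gives 2084-11-30.
Applying '+686 days' to 2084-11-30: counting 686 days forward gives 2086-10-17.
Adding -5 years to 2086-10-17 gives 2081-10-17.

2081-10-17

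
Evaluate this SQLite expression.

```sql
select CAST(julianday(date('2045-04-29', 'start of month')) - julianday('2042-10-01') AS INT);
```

`start of month` rewinds 2045-04-29 to 2045-04-01.
30 days remain in October 2042 after the 1st (31 − 1).
Full months from November 2042 through March 2045 contribute their day counts.
Then 1 day into April 2045.
Total: 30 + 30 + 31 + 31 + 28 + 31 + 30 + 31 + 30 + 31 + 31 + 30 + 31 + 30 + 31 + 31 + 29 + 31 + 30 + 31 + 30 + 31 + 31 + 30 + 31 + 30 + 31 + 31 + 28 + 31 + 1 = 913.

913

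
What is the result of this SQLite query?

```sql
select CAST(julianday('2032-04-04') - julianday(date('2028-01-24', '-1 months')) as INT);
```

1563

Adding -1 month to 2028-01-24 gives 2027-12-24.
7 days remain in December 2027 after the 24th (31 − 24).
Full months from January 2028 through March 2032 contribute their day counts.
Then 4 days into April 2032.
Total: 7 + 31 + 29 + 31 + 30 + 31 + 30 + 31 + 31 + 30 + 31 + 30 + 31 + 31 + 28 + 31 + 30 + 31 + 30 + 31 + 31 + 30 + 31 + 30 + 31 + 31 + 28 + 31 + 30 + 31 + 30 + 31 + 31 + 30 + 31 + 30 + 31 + 31 + 28 + 31 + 30 + 31 + 30 + 31 + 31 + 30 + 31 + 30 + 31 + 31 + 29 + 31 + 4 = 1563.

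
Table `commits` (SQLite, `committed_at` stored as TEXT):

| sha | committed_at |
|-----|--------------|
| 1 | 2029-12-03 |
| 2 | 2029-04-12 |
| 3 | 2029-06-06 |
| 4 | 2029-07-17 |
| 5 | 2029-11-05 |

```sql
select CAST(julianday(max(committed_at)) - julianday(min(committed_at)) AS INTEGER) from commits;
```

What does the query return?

235

MIN = 2029-04-12, MAX = 2029-12-03.
18 days remain in April 2029 after the 12th (30 − 12).
Full months from May 2029 through November 2029 contribute their day counts.
Then 3 days into December 2029.
Total: 18 + 31 + 30 + 31 + 31 + 30 + 31 + 30 + 3 = 235.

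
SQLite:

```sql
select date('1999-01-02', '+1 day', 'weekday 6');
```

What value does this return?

1999-01-09

Advancing 1 more day within January lands on 1999-01-03.
`weekday 6` advances to the next Saturday; 1999-01-03 is a Sunday, so it moves forward to 1999-01-09.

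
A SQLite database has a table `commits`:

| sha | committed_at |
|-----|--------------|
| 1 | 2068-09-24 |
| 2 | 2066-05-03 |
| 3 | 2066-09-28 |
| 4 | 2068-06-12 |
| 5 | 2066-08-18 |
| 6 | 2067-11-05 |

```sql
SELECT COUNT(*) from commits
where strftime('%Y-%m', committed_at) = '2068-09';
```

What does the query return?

1

Rows with year-month 2068-09: 2068-09-24 → 1.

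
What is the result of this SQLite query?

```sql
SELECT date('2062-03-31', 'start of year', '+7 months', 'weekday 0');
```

`start of year` rewinds 2062-03-31 to 2062-01-01.
Adding +7 months to 2062-01-01 gives 2062-08-01.
`weekday 0` advances to the next Sunday; 2062-08-01 is a Tuesday, so it moves forward to 2062-08-06.

2062-08-06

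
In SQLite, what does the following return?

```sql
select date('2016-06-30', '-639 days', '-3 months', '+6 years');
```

2020-06-30

Applying '-639 days' to 2016-06-30: counting 639 days back gives 2014-09-30.
Adding -3 months to 2014-09-30 gives 2014-06-30.
Adding +6 years to 2014-06-30 gives 2020-06-30.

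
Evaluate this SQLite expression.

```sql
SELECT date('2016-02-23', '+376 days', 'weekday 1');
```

Applying '+376 days' to 2016-02-23: counting 376 days forward gives 2017-03-05.
`weekday 1` advances to the next Monday; 2017-03-05 is a Sunday, so it moves forward to 2017-03-06.

2017-03-06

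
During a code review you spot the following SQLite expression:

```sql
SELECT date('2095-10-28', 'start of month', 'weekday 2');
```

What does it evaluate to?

2095-10-04

`start of month` rewinds 2095-10-28 to 2095-10-01.
`weekday 2` advances to the next Tuesday; 2095-10-01 is a Saturday, so it moves forward to 2095-10-04.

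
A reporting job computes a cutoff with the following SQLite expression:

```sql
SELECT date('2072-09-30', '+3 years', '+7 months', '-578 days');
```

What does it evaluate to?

Adding +3 years to 2072-09-30 gives 2075-09-30.
Adding +7 months to 2075-09-30 gives 2076-04-30.
Applying '-578 days' to 2076-04-30: counting 578 days back gives 2074-09-30.

2074-09-30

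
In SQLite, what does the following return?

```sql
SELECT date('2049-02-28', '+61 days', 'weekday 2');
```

Applying '+61 days' to 2049-02-28: counting 61 days forward gives 2049-04-30.
`weekday 2` advances to the next Tuesday; 2049-04-30 is a Friday, so it moves forward to 2049-05-04.

2049-05-04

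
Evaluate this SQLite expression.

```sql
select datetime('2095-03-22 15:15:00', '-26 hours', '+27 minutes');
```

-26 hours from 2095-03-22 15:15:00 is 2095-03-21 13:15:00 (crosses midnight).
+27 minutes from 2095-03-21 13:15:00 is 2095-03-21 13:42:00.

2095-03-21 13:42:00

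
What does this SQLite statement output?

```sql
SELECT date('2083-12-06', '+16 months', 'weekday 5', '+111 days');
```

2085-07-26

Adding +16 months to 2083-12-06 gives 2085-04-06.
`weekday 5` advances to the next Friday; 2085-04-06 is already a Friday, so it stays at 2085-04-06.
Applying '+111 days' to 2085-04-06: counting 111 days forward gives 2085-07-26.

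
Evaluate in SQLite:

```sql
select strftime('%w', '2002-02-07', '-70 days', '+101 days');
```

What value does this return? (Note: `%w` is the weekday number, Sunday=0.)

First apply '-70 days', '+101 days': 2002-02-07 → 2002-03-10.
2002-03-10 is a Sunday; with Sunday=0 that is 0.

0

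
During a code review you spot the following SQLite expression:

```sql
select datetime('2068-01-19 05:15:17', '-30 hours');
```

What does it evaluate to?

2068-01-17 23:15:17

-30 hours from 2068-01-19 05:15:17 is 2068-01-17 23:15:17 (crosses midnight).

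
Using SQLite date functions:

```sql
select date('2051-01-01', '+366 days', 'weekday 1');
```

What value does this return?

2052-01-08

Applying '+366 days' to 2051-01-01: counting 366 days forward gives 2052-01-02.
`weekday 1` advances to the next Monday; 2052-01-02 is a Tuesday, so it moves forward to 2052-01-08.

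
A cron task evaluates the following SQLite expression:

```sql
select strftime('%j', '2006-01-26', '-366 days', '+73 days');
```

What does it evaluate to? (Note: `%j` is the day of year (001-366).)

098

First apply '-366 days', '+73 days': 2006-01-26 → 2005-04-08.
Day-of-year for 2005-04-08: days since 2005-01-01 inclusive = 98, zero-padded to 098.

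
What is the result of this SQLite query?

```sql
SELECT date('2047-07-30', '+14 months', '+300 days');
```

2049-07-27

Adding +14 months to 2047-07-30 gives 2048-09-30.
Applying '+300 days' to 2048-09-30: counting 300 days forward gives 2049-07-27.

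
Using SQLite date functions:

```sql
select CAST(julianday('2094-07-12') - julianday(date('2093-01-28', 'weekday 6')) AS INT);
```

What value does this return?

527

`weekday 6` advances to the next Saturday; 2093-01-28 is a Wednesday, so it moves forward to 2093-01-31.
0 days remain in January 2093 after the 31st (31 − 31).
Full months from February 2093 through June 2094 contribute their day counts.
Then 12 days into July 2094.
Total: 0 + 28 + 31 + 30 + 31 + 30 + 31 + 31 + 30 + 31 + 30 + 31 + 31 + 28 + 31 + 30 + 31 + 30 + 12 = 527.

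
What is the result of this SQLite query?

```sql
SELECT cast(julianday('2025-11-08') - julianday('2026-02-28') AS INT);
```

-112

22 days remain in November 2025 after the 8th (30 − 8).
December 2025: 31 days.
January 2026: 31 days.
Then 28 days into February 2026.
Total: 22 + 31 + 31 + 28 = 112.
The subtraction is earlier − later, so the result is −112 → -112.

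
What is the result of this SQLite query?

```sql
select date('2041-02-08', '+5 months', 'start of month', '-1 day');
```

Adding +5 months to 2041-02-08 gives 2041-07-08.
`start of month` rewinds 2041-07-08 to 2041-07-01.
Going back 1 day from 2041-07-01 reaches 2041-06-30 (last day of June, 30 days).

2041-06-30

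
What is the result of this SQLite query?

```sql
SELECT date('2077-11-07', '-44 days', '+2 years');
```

2079-09-24

Applying '-44 days' to 2077-11-07: counting 44 days back gives 2077-09-24.
Adding +2 years to 2077-09-24 gives 2079-09-24.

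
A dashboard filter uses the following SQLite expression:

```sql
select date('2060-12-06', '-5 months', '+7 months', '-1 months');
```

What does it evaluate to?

2061-01-06

Adding -5 months to 2060-12-06 gives 2060-07-06.
Adding +7 months to 2060-07-06 gives 2061-02-06.
Adding -1 month to 2061-02-06 gives 2061-01-06.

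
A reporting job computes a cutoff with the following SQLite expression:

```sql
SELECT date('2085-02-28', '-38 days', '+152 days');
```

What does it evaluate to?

Going back 28 days from 2085-02-28 reaches 2085-01-31 (last day of January, 31 days).
Going back 10 days within January lands on 2085-01-21.
Applying '+152 days' to 2085-01-21: counting 152 days forward gives 2085-06-22.

2085-06-22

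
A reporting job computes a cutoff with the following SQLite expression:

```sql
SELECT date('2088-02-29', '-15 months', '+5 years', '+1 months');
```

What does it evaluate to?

Adding -15 months to 2088-02-29 gives 2086-11-29.
Adding +5 years to 2086-11-29 gives 2091-11-29.
Adding +1 month to 2091-11-29 gives 2091-12-29.

2091-12-29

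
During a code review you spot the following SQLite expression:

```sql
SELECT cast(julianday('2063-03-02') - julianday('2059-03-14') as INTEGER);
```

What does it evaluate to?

1449

17 days remain in March 2059 after the 14th (31 − 14).
Full months from April 2059 through February 2063 contribute their day counts.
Then 2 days into March 2063.
Total: 17 + 30 + 31 + 30 + 31 + 31 + 30 + 31 + 30 + 31 + 31 + 29 + 31 + 30 + 31 + 30 + 31 + 31 + 30 + 31 + 30 + 31 + 31 + 28 + 31 + 30 + 31 + 30 + 31 + 31 + 30 + 31 + 30 + 31 + 31 + 28 + 31 + 30 + 31 + 30 + 31 + 31 + 30 + 31 + 30 + 31 + 31 + 28 + 2 = 1449.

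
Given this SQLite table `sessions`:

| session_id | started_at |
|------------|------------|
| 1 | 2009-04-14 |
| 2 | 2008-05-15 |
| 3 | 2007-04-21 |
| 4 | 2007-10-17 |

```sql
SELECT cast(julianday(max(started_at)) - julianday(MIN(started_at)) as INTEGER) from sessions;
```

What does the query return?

MIN = 2007-04-21, MAX = 2009-04-14.
9 days remain in April 2007 after the 21st (30 − 21).
Full months from May 2007 through March 2009 contribute their day counts.
Then 14 days into April 2009.
Total: 9 + 31 + 30 + 31 + 31 + 30 + 31 + 30 + 31 + 31 + 29 + 31 + 30 + 31 + 30 + 31 + 31 + 30 + 31 + 30 + 31 + 31 + 28 + 31 + 14 = 724.

724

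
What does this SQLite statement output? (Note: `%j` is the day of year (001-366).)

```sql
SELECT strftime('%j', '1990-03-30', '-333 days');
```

121

First apply '-333 days': 1990-03-30 → 1989-05-01.
Day-of-year for 1989-05-01: days since 1989-01-01 inclusive = 121, zero-padded to 121.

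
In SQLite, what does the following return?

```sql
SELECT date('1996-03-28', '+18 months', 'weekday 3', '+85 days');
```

Adding +18 months to 1996-03-28 gives 1997-09-28.
`weekday 3` advances to the next Wednesday; 1997-09-28 is a Sunday, so it moves forward to 1997-10-01.
Applying '+85 days' to 1997-10-01: counting 85 days forward gives 1997-12-25.

1997-12-25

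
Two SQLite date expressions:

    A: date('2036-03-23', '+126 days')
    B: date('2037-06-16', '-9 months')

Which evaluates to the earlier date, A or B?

A = 2036-07-27.
B = 2036-09-16.
A is earlier.

A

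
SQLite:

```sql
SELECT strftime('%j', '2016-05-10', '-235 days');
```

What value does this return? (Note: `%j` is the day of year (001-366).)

261

First apply '-235 days': 2016-05-10 → 2015-09-18.
Day-of-year for 2015-09-18: days since 2015-01-01 inclusive = 261, zero-padded to 261.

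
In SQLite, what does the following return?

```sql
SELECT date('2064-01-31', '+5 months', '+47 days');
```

2064-08-17

Adding +5 months to 2064-01-31 targets 2064-06-31. June 2064 has only 30 days, so SQLite normalizes the 1-day overflow forward to 2064-07-01.
Applying '+47 days' to 2064-07-01: counting 47 days forward gives 2064-08-17.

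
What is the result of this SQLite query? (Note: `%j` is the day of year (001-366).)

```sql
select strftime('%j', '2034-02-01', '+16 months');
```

152

First apply '+16 months': 2034-02-01 → 2035-06-01.
Day-of-year for 2035-06-01: days since 2035-01-01 inclusive = 152, zero-padded to 152.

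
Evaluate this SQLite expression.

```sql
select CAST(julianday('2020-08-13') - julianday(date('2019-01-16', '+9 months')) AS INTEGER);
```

302

Adding +9 months to 2019-01-16 gives 2019-10-16.
15 days remain in October 2019 after the 16th (31 − 16).
Full months from November 2019 through July 2020 contribute their day counts.
Then 13 days into August 2020.
Total: 15 + 30 + 31 + 31 + 29 + 31 + 30 + 31 + 30 + 31 + 13 = 302.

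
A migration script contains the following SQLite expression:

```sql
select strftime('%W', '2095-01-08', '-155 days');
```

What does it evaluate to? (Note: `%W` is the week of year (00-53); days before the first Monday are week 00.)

First apply '-155 days': 2095-01-08 → 2094-08-06.
2094-08-06 is a Friday. SQLite's %W counts Mondays since the year started; the result is 31.

31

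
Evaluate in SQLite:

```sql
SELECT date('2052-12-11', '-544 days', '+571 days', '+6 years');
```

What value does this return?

Applying '-544 days' to 2052-12-11: counting 544 days back gives 2051-06-16.
Applying '+571 days' to 2051-06-16: counting 571 days forward gives 2053-01-07.
Adding +6 years to 2053-01-07 gives 2059-01-07.

2059-01-07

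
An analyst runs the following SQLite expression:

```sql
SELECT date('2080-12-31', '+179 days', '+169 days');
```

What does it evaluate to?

Applying '+179 days' to 2080-12-31: counting 179 days forward gives 2081-06-28.
Applying '+169 days' to 2081-06-28: counting 169 days forward gives 2081-12-14.

2081-12-14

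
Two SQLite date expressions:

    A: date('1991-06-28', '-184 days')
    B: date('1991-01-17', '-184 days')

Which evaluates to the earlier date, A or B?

B

A = 1990-12-26.
B = 1990-07-17.
B is earlier.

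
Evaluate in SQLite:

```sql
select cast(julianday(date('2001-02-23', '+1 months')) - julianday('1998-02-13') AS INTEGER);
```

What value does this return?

Adding +1 month to 2001-02-23 gives 2001-03-23.
15 days remain in February 1998 after the 13th (28 − 13).
Full months from March 1998 through February 2001 contribute their day counts.
Then 23 days into March 2001.
Total: 15 + 31 + 30 + 31 + 30 + 31 + 31 + 30 + 31 + 30 + 31 + 31 + 28 + 31 + 30 + 31 + 30 + 31 + 31 + 30 + 31 + 30 + 31 + 31 + 29 + 31 + 30 + 31 + 30 + 31 + 31 + 30 + 31 + 30 + 31 + 31 + 28 + 23 = 1134.

1134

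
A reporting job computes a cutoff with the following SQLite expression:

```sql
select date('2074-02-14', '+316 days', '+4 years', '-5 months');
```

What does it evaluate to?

Applying '+316 days' to 2074-02-14: counting 316 days forward gives 2074-12-27.
Adding +4 years to 2074-12-27 gives 2078-12-27.
Adding -5 months to 2078-12-27 gives 2078-07-27.

2078-07-27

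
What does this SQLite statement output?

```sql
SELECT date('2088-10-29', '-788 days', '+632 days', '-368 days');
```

2087-05-24

Applying '-788 days' to 2088-10-29: counting 788 days back gives 2086-09-02.
Applying '+632 days' to 2086-09-02: counting 632 days forward gives 2088-05-26.
Applying '-368 days' to 2088-05-26: counting 368 days back gives 2087-05-24.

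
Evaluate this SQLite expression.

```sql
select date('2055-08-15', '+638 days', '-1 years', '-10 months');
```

2055-07-14

Applying '+638 days' to 2055-08-15: counting 638 days forward gives 2057-05-14.
Adding -1 year to 2057-05-14 gives 2056-05-14.
Adding -10 months to 2056-05-14 gives 2055-07-14.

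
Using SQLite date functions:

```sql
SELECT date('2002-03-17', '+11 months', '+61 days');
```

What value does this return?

Adding +11 months to 2002-03-17 gives 2003-02-17.
Applying '+61 days' to 2003-02-17: counting 61 days forward gives 2003-04-19.

2003-04-19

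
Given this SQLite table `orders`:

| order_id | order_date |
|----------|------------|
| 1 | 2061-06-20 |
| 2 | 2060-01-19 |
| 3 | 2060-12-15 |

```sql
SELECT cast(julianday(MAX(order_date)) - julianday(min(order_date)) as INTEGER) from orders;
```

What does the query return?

518

MIN = 2060-01-19, MAX = 2061-06-20.
12 days remain in January 2060 after the 19th (31 − 19).
Full months from February 2060 through May 2061 contribute their day counts.
Then 20 days into June 2061.
Total: 12 + 29 + 31 + 30 + 31 + 30 + 31 + 31 + 30 + 31 + 30 + 31 + 31 + 28 + 31 + 30 + 31 + 20 = 518.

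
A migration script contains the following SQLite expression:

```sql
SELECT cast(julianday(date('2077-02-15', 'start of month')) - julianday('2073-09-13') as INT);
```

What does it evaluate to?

1237

`start of month` rewinds 2077-02-15 to 2077-02-01.
17 days remain in September 2073 after the 13th (30 − 13).
Full months from October 2073 through January 2077 contribute their day counts.
Then 1 day into February 2077.
Total: 17 + 31 + 30 + 31 + 31 + 28 + 31 + 30 + 31 + 30 + 31 + 31 + 30 + 31 + 30 + 31 + 31 + 28 + 31 + 30 + 31 + 30 + 31 + 31 + 30 + 31 + 30 + 31 + 31 + 29 + 31 + 30 + 31 + 30 + 31 + 31 + 30 + 31 + 30 + 31 + 31 + 1 = 1237.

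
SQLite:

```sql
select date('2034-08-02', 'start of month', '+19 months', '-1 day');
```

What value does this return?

`start of month` rewinds 2034-08-02 to 2034-08-01.
Adding +19 months to 2034-08-01 gives 2036-03-01.
Going back 1 day from 2036-03-01 reaches 2036-02-29 (last day of February, 29 days).

2036-02-29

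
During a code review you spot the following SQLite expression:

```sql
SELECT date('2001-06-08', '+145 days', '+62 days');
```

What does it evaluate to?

Applying '+145 days' to 2001-06-08: counting 145 days forward gives 2001-10-31.
Applying '+62 days' to 2001-10-31: counting 62 days forward gives 2002-01-01.

2002-01-01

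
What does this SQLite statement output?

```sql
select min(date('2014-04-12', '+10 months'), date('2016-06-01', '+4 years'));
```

2015-02-12

date('2014-04-12', '+10 months') → 2015-02-12.
date('2016-06-01', '+4 years') → 2020-06-01.
Earlier of the two is 2015-02-12.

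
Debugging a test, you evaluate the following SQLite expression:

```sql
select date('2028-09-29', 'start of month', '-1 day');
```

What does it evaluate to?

`start of month` rewinds 2028-09-29 to 2028-09-01.
Going back 1 day from 2028-09-01 reaches 2028-08-31 (last day of August, 31 days).

2028-08-31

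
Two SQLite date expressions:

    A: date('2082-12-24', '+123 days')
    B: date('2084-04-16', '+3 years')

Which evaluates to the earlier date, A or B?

A = 2083-04-26.
B = 2087-04-16.
A is earlier.

A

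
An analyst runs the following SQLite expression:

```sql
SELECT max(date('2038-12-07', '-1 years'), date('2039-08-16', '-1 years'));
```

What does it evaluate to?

date('2038-12-07', '-1 years') → 2037-12-07.
date('2039-08-16', '-1 years') → 2038-08-16.
Later of the two is 2038-08-16.

2038-08-16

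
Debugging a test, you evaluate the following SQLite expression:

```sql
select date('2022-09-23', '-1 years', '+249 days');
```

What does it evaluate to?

2022-05-30

Adding -1 year to 2022-09-23 gives 2021-09-23.
Applying '+249 days' to 2021-09-23: counting 249 days forward gives 2022-05-30.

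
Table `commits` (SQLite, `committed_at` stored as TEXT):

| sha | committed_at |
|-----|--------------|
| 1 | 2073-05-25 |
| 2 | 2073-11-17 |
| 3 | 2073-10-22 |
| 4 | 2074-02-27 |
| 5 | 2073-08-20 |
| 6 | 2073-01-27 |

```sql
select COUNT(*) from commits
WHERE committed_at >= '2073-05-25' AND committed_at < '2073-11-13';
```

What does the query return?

3

Rows in [2073-05-25, 2073-11-13): 2073-05-25, 2073-10-22, 2073-08-20 → 3 rows.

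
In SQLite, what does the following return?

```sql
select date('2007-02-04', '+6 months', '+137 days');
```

2007-12-19

Adding +6 months to 2007-02-04 gives 2007-08-04.
Applying '+137 days' to 2007-08-04: counting 137 days forward gives 2007-12-19.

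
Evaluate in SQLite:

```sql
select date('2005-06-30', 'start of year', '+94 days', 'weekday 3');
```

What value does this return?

`start of year` rewinds 2005-06-30 to 2005-01-01.
Applying '+94 days' to 2005-01-01: counting 94 days forward gives 2005-04-05.
`weekday 3` advances to the next Wednesday; 2005-04-05 is a Tuesday, so it moves forward to 2005-04-06.

2005-04-06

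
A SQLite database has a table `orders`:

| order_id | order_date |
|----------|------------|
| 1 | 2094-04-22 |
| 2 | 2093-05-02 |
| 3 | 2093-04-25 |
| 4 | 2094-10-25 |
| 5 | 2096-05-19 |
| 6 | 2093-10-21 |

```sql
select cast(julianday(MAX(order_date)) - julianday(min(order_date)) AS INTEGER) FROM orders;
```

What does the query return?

MIN = 2093-04-25, MAX = 2096-05-19.
5 days remain in April 2093 after the 25th (30 − 25).
Full months from May 2093 through April 2096 contribute their day counts.
Then 19 days into May 2096.
Total: 5 + 31 + 30 + 31 + 31 + 30 + 31 + 30 + 31 + 31 + 28 + 31 + 30 + 31 + 30 + 31 + 31 + 30 + 31 + 30 + 31 + 31 + 28 + 31 + 30 + 31 + 30 + 31 + 31 + 30 + 31 + 30 + 31 + 31 + 29 + 31 + 30 + 19 = 1120.

1120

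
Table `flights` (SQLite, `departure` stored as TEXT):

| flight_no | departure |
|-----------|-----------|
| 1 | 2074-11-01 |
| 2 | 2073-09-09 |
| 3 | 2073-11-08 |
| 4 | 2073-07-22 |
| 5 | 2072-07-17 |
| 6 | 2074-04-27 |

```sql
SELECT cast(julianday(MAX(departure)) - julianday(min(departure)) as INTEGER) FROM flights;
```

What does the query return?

837

MIN = 2072-07-17, MAX = 2074-11-01.
14 days remain in July 2072 after the 17th (31 − 17).
Full months from August 2072 through October 2074 contribute their day counts.
Then 1 day into November 2074.
Total: 14 + 31 + 30 + 31 + 30 + 31 + 31 + 28 + 31 + 30 + 31 + 30 + 31 + 31 + 30 + 31 + 30 + 31 + 31 + 28 + 31 + 30 + 31 + 30 + 31 + 31 + 30 + 31 + 1 = 837.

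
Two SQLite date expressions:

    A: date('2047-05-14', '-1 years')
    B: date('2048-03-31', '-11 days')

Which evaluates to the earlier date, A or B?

A

A = 2046-05-14.
B = 2048-03-20.
A is earlier.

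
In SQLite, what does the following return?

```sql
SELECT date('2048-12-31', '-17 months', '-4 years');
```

Adding -17 months to 2048-12-31 gives 2047-07-31.
Adding -4 years to 2047-07-31 gives 2043-07-31.

2043-07-31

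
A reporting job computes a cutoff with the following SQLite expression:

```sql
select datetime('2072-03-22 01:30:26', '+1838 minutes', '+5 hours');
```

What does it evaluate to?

2072-03-23 13:08:26

1838 minutes = 30h 38m; +1838 minutes from 2072-03-22 01:30:26 is 2072-03-23 08:08:26 (crosses midnight).
+5 hours from 2072-03-23 08:08:26 is 2072-03-23 13:08:26.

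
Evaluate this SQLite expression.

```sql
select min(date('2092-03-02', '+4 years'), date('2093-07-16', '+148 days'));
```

2093-12-11

date('2092-03-02', '+4 years') → 2096-03-02.
date('2093-07-16', '+148 days') → 2093-12-11.
Earlier of the two is 2093-12-11.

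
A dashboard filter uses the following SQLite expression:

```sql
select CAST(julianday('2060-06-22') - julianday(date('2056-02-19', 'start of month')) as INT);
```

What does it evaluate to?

`start of month` rewinds 2056-02-19 to 2056-02-01.
28 days remain in February 2056 after the 1st (29 − 1).
Full months from March 2056 through May 2060 contribute their day counts.
Then 22 days into June 2060.
Total: 28 + 31 + 30 + 31 + 30 + 31 + 31 + 30 + 31 + 30 + 31 + 31 + 28 + 31 + 30 + 31 + 30 + 31 + 31 + 30 + 31 + 30 + 31 + 31 + 28 + 31 + 30 + 31 + 30 + 31 + 31 + 30 + 31 + 30 + 31 + 31 + 28 + 31 + 30 + 31 + 30 + 31 + 31 + 30 + 31 + 30 + 31 + 31 + 29 + 31 + 30 + 31 + 22 = 1603.

1603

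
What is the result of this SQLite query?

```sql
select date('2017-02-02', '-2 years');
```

Adding -2 years to 2017-02-02 gives 2015-02-02.

2015-02-02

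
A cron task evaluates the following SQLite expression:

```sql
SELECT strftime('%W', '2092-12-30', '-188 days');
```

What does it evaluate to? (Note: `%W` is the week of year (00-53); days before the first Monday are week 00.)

First apply '-188 days': 2092-12-30 → 2092-06-25.
2092-06-25 is a Wednesday. SQLite's %W counts Mondays since the year started; the result is 25.

25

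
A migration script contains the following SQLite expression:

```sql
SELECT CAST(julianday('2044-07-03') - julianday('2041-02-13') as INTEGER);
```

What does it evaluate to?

1236

15 days remain in February 2041 after the 13th (28 − 13).
Full months from March 2041 through June 2044 contribute their day counts.
Then 3 days into July 2044.
Total: 15 + 31 + 30 + 31 + 30 + 31 + 31 + 30 + 31 + 30 + 31 + 31 + 28 + 31 + 30 + 31 + 30 + 31 + 31 + 30 + 31 + 30 + 31 + 31 + 28 + 31 + 30 + 31 + 30 + 31 + 31 + 30 + 31 + 30 + 31 + 31 + 29 + 31 + 30 + 31 + 30 + 3 = 1236.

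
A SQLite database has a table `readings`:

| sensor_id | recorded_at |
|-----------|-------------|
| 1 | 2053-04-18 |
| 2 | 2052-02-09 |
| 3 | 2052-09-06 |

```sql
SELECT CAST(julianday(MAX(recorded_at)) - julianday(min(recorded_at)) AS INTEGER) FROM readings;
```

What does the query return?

MIN = 2052-02-09, MAX = 2053-04-18.
20 days remain in February 2052 after the 9th (29 − 9).
Full months from March 2052 through March 2053 contribute their day counts.
Then 18 days into April 2053.
Total: 20 + 31 + 30 + 31 + 30 + 31 + 31 + 30 + 31 + 30 + 31 + 31 + 28 + 31 + 18 = 434.

434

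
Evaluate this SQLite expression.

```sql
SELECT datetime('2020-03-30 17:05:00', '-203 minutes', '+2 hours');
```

203 minutes = 3h 23m; -203 minutes from 2020-03-30 17:05:00 is 2020-03-30 13:42:00.
+2 hours from 2020-03-30 13:42:00 is 2020-03-30 15:42:00.

2020-03-30 15:42:00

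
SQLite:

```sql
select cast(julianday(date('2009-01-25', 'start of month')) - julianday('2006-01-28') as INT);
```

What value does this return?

`start of month` rewinds 2009-01-25 to 2009-01-01.
3 days remain in January 2006 after the 28th (31 − 28).
Full months from February 2006 through December 2008 contribute their day counts.
Then 1 day into January 2009.
Total: 3 + 28 + 31 + 30 + 31 + 30 + 31 + 31 + 30 + 31 + 30 + 31 + 31 + 28 + 31 + 30 + 31 + 30 + 31 + 31 + 30 + 31 + 30 + 31 + 31 + 29 + 31 + 30 + 31 + 30 + 31 + 31 + 30 + 31 + 30 + 31 + 1 = 1069.

1069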